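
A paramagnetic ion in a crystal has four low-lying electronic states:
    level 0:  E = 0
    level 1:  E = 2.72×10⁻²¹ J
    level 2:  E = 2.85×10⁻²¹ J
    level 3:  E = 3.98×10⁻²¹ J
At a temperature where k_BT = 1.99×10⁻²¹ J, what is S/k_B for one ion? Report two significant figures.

Eᵢ/kT = 0, 1.367, 1.432, 2.000.
Z = Σ e^(−Eᵢ/kT) = e^(−0) + e^(−1.367) + e^(−1.432) + e^(−2.000) = 1.000 + 0.2549 + 0.2388 + 0.1353 = 1.629.
⟨E⟩ = Σ EᵢPᵢ = 1.174 ×10⁻²¹ J.
S/k_B = ln Z + ⟨E⟩/kT = ln(1.629) + 1.174/1.99 = 0.4880 + 0.5899 = 1.1.

1.1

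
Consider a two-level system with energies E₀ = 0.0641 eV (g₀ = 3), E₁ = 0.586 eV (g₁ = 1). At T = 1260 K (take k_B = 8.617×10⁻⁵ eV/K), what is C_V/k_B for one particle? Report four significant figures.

0.06261

k_BT = 8.617×10⁻⁵ × 1260 K = 0.108574 eV.
Eᵢ/kT = 0.590381, 5.39724.
Z = Σ gᵢe^(−Eᵢ/kT) = 3·e^(−0.590381) + 1·e^(−5.39724) = 1.66235 + 0.00452906 = 1.66688.
⟨E⟩ = 0.0655180 eV, ⟨E²⟩ = 0.00503068 eV².
C_V/k_B = (⟨E²⟩ − ⟨E⟩²)/(kT)² = (0.00503068 − 0.00429261)/0.0117883 = 0.06261.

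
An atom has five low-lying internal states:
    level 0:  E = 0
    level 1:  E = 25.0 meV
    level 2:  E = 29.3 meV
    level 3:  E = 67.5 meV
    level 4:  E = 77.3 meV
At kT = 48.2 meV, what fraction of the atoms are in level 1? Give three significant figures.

0.230

Eᵢ/kT = 0, 0.51867, 0.60788, 1.4004, 1.6037.
Z = Σ e^(−Eᵢ/kT) = e^(−0) + e^(−0.51867) + e^(−0.60788) + e^(−1.4004) + e^(−1.6037) = 1.0000 + 0.59531 + 0.54450 + 0.24650 + 0.20115 = 2.5875.
P₁ = e^(−E₁/kT) / Z = 0.59531/2.5875 = 0.230.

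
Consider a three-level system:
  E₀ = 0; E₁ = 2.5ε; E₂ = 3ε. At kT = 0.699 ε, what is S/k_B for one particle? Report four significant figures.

0.1932

Eᵢ/kT = 0, 3.57654, 4.29185.
Z = Σ e^(−Eᵢ/kT) = e^(−0) + e^(−3.57654) + e^(−4.29185) = 1.00000 + 0.0279723 + 0.0136796 = 1.04165.
⟨E⟩ = Σ EᵢPᵢ = 0.106532 ε.
S/k_B = ln Z + ⟨E⟩/kT = ln(1.04165) + 0.106532/0.699 = 0.0408060 + 0.152406 = 0.1932.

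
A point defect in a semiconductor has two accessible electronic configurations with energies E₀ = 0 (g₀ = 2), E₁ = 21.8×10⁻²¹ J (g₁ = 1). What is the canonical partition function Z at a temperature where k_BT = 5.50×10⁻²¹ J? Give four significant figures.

Z = 2.019

Eᵢ/kT = 0, 3.96364.
Z = Σ gᵢe^(−Eᵢ/kT) = 2·e^(−0) + 1·e^(−3.96364) = 2.00000 + 0.0189939 = 2.01899.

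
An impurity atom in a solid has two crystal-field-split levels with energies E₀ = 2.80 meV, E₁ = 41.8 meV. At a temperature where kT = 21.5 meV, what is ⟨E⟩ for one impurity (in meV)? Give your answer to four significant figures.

8.266 meV

Eᵢ/kT = 0.130233, 1.94419.
Z = Σ e^(−Eᵢ/kT) = e^(−0.130233) + e^(−1.94419) = 0.877891 + 0.143103 = 1.02099.
⟨E⟩ = Σ Eᵢ e^(−Eᵢ/kT) / Z = (2.80·0.877891 + 41.8·0.143103) / 1.02099 = 8.266 meV.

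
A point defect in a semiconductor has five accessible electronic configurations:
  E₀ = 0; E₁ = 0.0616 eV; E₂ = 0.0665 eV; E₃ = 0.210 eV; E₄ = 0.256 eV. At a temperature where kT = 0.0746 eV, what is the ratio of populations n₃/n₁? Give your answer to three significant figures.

n₃/n₁ = exp[−(E₃−E₁)/kT] = exp(−(0.1484 eV)/(0.0746 eV)) = exp(-1.9893) = 0.137.

0.137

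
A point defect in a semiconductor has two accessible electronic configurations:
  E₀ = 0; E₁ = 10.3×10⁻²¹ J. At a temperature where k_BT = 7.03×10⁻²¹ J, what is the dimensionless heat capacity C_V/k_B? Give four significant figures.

0.3273

Eᵢ/kT = 0, 1.46515.
Z = Σ e^(−Eᵢ/kT) = e^(−0) + e^(−1.46515) = 1.00000 + 0.231043 = 1.23104.
⟨E⟩ = 1.93312, ⟨E²⟩ = 19.9111.
C_V/k_B = (⟨E²⟩ − ⟨E⟩²)/(kT)² = (19.9111 − 3.73695)/49.4209 = 0.3273.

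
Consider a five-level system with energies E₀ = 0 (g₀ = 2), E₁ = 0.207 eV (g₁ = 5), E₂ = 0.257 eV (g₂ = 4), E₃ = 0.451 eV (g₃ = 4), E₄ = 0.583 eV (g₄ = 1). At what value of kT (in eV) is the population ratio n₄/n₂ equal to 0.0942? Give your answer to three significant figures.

0.334 eV

n₄/n₂ = (g₄/g₂) exp[−(E₄−E₂)/kT] = 0.0942.
⇒ (E₄−E₂)/kT = ln((1/4)/0.0942) = ln(2.6539) = 0.97603.
kT = 0.326 eV / 0.97603 = 0.334 eV.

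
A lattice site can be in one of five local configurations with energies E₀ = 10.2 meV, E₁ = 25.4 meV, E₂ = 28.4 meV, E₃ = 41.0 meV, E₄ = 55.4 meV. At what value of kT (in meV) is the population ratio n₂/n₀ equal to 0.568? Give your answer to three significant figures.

32.2 meV

n₂/n₀ = exp[−(E₂−E₀)/kT] = 0.568.
⇒ (E₂−E₀)/kT = ln(1/0.568) = ln(1.7606) = 0.56565.
kT = 18.2 meV / 0.56565 = 32.2 meV.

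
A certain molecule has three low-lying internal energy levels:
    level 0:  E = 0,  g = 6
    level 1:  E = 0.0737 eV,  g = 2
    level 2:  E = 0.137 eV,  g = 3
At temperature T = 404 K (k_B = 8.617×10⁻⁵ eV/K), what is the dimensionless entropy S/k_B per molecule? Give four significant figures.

1.958

k_BT = 8.617×10⁻⁵ × 404 K = 0.0348127 eV.
Eᵢ/kT = 0, 2.11704, 3.93535.
Z = Σ gᵢe^(−Eᵢ/kT) = 6·e^(−0) + 2·e^(−2.11704) + 3·e^(−3.93535) = 6.00000 + 0.240775 + 0.0586166 = 6.29939.
⟨E⟩ = Σ EᵢPᵢ = 0.00409176 eV.
S/k_B = ln Z + ⟨E⟩/kT = ln(6.29939) + 0.00409176/0.0348127 = 1.84045 + 0.117536 = 1.958.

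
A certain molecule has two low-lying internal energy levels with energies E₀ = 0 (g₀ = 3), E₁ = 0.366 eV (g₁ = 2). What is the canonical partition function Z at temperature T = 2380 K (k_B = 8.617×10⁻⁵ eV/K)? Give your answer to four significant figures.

Z = 3.336

k_BT = 8.617×10⁻⁵ × 2380 K = 0.205085 eV.
Eᵢ/kT = 0, 1.78463.
Z = Σ gᵢe^(−Eᵢ/kT) = 3·e^(−0) + 2·e^(−1.78463) = 3.00000 + 0.335718 = 3.33572.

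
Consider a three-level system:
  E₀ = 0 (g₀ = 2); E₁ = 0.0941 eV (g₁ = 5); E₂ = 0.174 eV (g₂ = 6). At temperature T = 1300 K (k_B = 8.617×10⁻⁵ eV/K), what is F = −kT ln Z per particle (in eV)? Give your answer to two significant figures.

-0.19 eV

k_BT = 8.617×10⁻⁵ × 1300 K = 0.1120 eV.
Eᵢ/kT = 0, 0.8402, 1.554.
Z = Σ gᵢe^(−Eᵢ/kT) = 2·e^(−0) + 5·e^(−0.8402) + 6·e^(−1.554) = 2.000 + 2.158 + 1.268 = 5.426.
F = −kT ln Z = −0.1120 × ln(5.426) = −0.1120 × 1.691 = -0.19 eV.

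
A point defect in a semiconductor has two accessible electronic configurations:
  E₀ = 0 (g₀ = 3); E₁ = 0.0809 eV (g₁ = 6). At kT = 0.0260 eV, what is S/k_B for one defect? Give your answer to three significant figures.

Eᵢ/kT = 0, 3.1115.
Z = Σ gᵢe^(−Eᵢ/kT) = 3·e^(−0) + 6·e^(−3.1115) = 3.0000 + 0.26720 = 3.2672.
⟨E⟩ = Σ EᵢPᵢ = 0.0066162 eV.
S/k_B = ln Z + ⟨E⟩/kT = ln(3.2672) + 0.0066162/0.0260 = 1.1839 + 0.25447 = 1.44.

1.44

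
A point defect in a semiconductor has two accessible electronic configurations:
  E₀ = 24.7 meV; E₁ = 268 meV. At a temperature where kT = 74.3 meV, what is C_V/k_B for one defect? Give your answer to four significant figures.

Eᵢ/kT = 0.332436, 3.60700.
Z = Σ e^(−Eᵢ/kT) = e^(−0.332436) + e^(−3.60700) = 0.717175 + 0.0271331 = 0.744308.
⟨E⟩ = 33.5693 meV, ⟨E²⟩ = 3206.13 meV².
C_V/k_B = (⟨E²⟩ − ⟨E⟩²)/(kT)² = (3206.13 − 1126.90)/5520.49 = 0.3766.

0.3766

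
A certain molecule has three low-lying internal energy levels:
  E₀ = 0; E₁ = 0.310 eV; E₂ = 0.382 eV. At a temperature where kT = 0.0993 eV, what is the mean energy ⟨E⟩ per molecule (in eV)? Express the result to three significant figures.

Eᵢ/kT = 0, 3.1219, 3.8469.
Z = Σ e^(−Eᵢ/kT) = e^(−0) + e^(−3.1219) + e^(−3.8469) = 1.0000 + 0.044073 + 0.021346 = 1.0654.
⟨E⟩ = Σ Eᵢ e^(−Eᵢ/kT) / Z = (0·1.0000 + 0.310·0.044073 + 0.382·0.021346) / 1.0654 = 0.0205 eV.

0.0205 eV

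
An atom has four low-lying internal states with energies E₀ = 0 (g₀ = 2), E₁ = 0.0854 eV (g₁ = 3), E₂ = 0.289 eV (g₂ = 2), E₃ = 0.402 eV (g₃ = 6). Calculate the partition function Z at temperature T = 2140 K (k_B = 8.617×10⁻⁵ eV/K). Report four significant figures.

Z = 4.983

k_BT = 8.617×10⁻⁵ × 2140 K = 0.184404 eV.
Eᵢ/kT = 0, 0.463114, 1.56721, 2.18000.
Z = Σ gᵢe^(−Eᵢ/kT) = 2·e^(−0) + 3·e^(−0.463114) + 2·e^(−1.56721) + 6·e^(−2.18000) = 2.00000 + 1.88796 + 0.417253 + 0.678249 = 4.98346.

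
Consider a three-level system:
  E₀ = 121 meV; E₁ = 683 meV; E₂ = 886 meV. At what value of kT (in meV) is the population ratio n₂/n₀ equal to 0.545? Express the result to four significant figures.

1260 meV

n₂/n₀ = exp[−(E₂−E₀)/kT] = 0.545.
⇒ (E₂−E₀)/kT = ln(1/0.545) = ln(1.83486) = 0.606968.
kT = 765 meV / 0.606968 = 1260 meV.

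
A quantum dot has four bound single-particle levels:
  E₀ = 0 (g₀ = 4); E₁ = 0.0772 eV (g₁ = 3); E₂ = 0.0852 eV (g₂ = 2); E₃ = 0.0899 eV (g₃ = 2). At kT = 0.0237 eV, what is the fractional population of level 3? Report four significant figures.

Eᵢ/kT = 0, 3.25738, 3.59494, 3.79325.
Z = Σ gᵢe^(−Eᵢ/kT) = 4·e^(−0) + 3·e^(−3.25738) + 2·e^(−3.59494) + 2·e^(−3.79325) = 4.00000 + 0.115467 + 0.0549247 + 0.0450446 = 4.21544.
P₃ = g₃ e^(−E₃/kT) / Z = 0.0450446/4.21544 = 0.01069.

0.01069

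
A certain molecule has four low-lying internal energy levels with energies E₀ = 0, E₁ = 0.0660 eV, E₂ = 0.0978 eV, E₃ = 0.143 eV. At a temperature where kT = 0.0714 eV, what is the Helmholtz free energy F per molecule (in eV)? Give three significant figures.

Eᵢ/kT = 0, 0.92437, 1.3697, 2.0028.
Z = Σ e^(−Eᵢ/kT) = e^(−0) + e^(−0.92437) + e^(−1.3697) + e^(−2.0028) = 1.0000 + 0.39678 + 0.25418 + 0.13496 = 1.7859.
F = −kT ln Z = −0.0714 × ln(1.7859) = −0.0714 × 0.57992 = -0.0414 eV.

-0.0414 eV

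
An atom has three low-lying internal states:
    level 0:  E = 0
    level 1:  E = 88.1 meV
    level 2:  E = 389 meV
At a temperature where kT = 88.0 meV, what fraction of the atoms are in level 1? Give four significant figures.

Eᵢ/kT = 0, 1.00114, 4.42045.
Z = Σ e^(−Eᵢ/kT) = e^(−0) + e^(−1.00114) + e^(−4.42045) = 1.00000 + 0.367460 + 0.0120288 = 1.37949.
P₁ = e^(−E₁/kT) / Z = 0.367460/1.37949 = 0.2664.

0.2664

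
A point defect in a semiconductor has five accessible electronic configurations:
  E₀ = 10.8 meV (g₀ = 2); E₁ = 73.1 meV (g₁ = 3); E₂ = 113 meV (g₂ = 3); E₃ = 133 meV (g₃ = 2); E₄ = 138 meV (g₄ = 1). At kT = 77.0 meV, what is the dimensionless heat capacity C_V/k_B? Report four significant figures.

Eᵢ/kT = 0.140260, 0.949351, 1.46753, 1.72727, 1.79221.
Z = Σ gᵢe^(−Eᵢ/kT) = 2·e^(−0.140260) + 3·e^(−0.949351) + 3·e^(−1.46753) + 2·e^(−1.72727) + 1·e^(−1.79221) = 1.73826 + 1.16098 + 0.691482 + 0.355538 + 0.166592 = 4.11285.
⟨E⟩ = 61.2846 meV, ⟨E²⟩ = 6005.03 meV².
C_V/k_B = (⟨E²⟩ − ⟨E⟩²)/(kT)² = (6005.03 − 3755.80)/5929.00 = 0.3794.

0.3794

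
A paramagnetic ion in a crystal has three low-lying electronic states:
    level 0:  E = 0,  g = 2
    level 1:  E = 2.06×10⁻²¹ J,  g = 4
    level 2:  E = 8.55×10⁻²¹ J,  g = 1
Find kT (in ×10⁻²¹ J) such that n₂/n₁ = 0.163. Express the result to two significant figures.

15 ×10⁻²¹ J

n₂/n₁ = (g₂/g₁) exp[−(E₂−E₁)/kT] = 0.163.
⇒ (E₂−E₁)/kT = ln((1/4)/0.163) = ln(1.534) = 0.4279.
kT = 6.49 ×10⁻²¹ J / 0.4279 = 15 ×10⁻²¹ J.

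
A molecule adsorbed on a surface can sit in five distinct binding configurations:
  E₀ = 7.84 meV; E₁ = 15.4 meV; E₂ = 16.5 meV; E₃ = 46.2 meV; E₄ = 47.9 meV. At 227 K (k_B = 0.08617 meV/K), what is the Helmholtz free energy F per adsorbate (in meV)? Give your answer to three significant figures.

k_BT = 0.08617 × 227 K = 19.561 meV.
Eᵢ/kT = 0.40080, 0.78728, 0.84352, 2.3618, 2.4488.
Z = Σ e^(−Eᵢ/kT) = e^(−0.40080) + e^(−0.78728) + e^(−0.84352) + e^(−2.3618) + e^(−2.4488) = 0.66978 + 0.45508 + 0.43019 + 0.094250 + 0.086397 = 1.7357.
F = −kT ln Z = −19.561 × ln(1.7357) = −19.561 × 0.55141 = -10.8 meV.

-10.8 meV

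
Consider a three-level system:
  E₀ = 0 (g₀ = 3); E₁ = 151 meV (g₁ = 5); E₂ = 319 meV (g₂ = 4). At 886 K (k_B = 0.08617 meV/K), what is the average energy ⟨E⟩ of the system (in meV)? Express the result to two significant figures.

33 meV

k_BT = 0.08617 × 886 K = 76.35 meV.
Eᵢ/kT = 0, 1.978, 4.178.
Z = Σ gᵢe^(−Eᵢ/kT) = 3·e^(−0) + 5·e^(−1.978) + 4·e^(−4.178) = 3.000 + 0.6917 + 0.06132 = 3.753.
⟨E⟩ = Σ Eᵢ gᵢe^(−Eᵢ/kT) / Z = (0·3.000 + 151·0.6917 + 319·0.06132) / 3.753 = 33 meV.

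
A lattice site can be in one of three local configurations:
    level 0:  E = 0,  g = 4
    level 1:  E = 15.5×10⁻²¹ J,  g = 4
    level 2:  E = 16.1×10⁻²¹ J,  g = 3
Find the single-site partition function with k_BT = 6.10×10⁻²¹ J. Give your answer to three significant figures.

Eᵢ/kT = 0, 2.5410, 2.6393.
Z = Σ gᵢe^(−Eᵢ/kT) = 4·e^(−0) + 4·e^(−2.5410) + 3·e^(−2.6393) = 4.0000 + 0.31515 + 0.21423 = 4.5294.

Z = 4.53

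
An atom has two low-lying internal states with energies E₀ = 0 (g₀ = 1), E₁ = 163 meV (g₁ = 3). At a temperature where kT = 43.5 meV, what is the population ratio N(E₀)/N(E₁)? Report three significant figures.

n₀/n₁ = (g₀/g₁) exp[−(E₀−E₁)/kT] = (1/3) × exp(−(-163 meV)/(43.5 meV)) = (1/3) × exp(3.7471) = 14.1.

14.1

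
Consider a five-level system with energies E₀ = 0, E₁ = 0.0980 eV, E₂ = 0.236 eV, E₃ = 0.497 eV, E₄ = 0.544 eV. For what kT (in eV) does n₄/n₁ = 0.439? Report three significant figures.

n₄/n₁ = exp[−(E₄−E₁)/kT] = 0.439.
⇒ (E₄−E₁)/kT = ln(1/0.439) = ln(2.2779) = 0.82325.
kT = 0.4460 eV / 0.82325 = 0.542 eV.

0.542 eV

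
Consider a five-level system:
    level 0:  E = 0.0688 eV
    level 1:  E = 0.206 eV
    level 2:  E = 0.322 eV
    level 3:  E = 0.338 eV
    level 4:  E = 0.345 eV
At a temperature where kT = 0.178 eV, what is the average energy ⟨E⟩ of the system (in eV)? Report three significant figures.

Eᵢ/kT = 0.38652, 1.1573, 1.8090, 1.8989, 1.9382.
Z = Σ e^(−Eᵢ/kT) = e^(−0.38652) + e^(−1.1573) + e^(−1.8090) + e^(−1.8989) + e^(−1.9382) = 0.67942 + 0.31433 + 0.16382 + 0.14973 + 0.14396 = 1.4513.
⟨E⟩ = Σ Eᵢ e^(−Eᵢ/kT) / Z = (0.0688·0.67942 + 0.206·0.31433 + 0.322·0.16382 + 0.338·0.14973 + 0.345·0.14396) / 1.4513 = 0.182 eV.

0.182 eV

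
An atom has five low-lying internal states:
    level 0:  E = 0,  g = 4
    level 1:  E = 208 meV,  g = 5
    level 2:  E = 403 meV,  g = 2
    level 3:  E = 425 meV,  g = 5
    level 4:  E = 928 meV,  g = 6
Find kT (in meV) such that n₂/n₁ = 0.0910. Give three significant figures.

132 meV

n₂/n₁ = (g₂/g₁) exp[−(E₂−E₁)/kT] = 0.0910.
⇒ (E₂−E₁)/kT = ln((2/5)/0.0910) = ln(4.3956) = 1.4806.
kT = 195 meV / 1.4806 = 132 meV.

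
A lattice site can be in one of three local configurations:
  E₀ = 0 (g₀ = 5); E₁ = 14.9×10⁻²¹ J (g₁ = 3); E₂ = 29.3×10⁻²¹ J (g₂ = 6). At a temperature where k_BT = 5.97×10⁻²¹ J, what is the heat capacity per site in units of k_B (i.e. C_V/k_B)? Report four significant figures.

Eᵢ/kT = 0, 2.49581, 4.90787.
Z = Σ gᵢe^(−Eᵢ/kT) = 5·e^(−0) + 3·e^(−2.49581) + 6·e^(−4.90787) = 5.00000 + 0.247289 + 0.0443293 = 5.29162.
⟨E⟩ = 0.941764, ⟨E²⟩ = 17.5668.
C_V/k_B = (⟨E²⟩ − ⟨E⟩²)/(kT)² = (17.5668 − 0.886919)/35.6409 = 0.4680.

0.4680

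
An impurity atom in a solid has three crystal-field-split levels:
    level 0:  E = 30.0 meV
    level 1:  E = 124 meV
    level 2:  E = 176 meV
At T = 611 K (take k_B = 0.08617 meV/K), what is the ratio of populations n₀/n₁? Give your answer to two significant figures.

6.0

k_BT = 0.08617 × 611 K = 52.65 meV.
n₀/n₁ = exp[−(E₀−E₁)/kT] = exp(−(-94.0 meV)/(52.65 meV)) = exp(1.785) = 6.0.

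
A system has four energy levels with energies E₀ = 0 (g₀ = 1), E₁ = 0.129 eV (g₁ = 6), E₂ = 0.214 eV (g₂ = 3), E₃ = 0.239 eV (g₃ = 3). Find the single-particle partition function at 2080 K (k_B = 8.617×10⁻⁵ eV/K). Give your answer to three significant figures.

Z = 5.62

k_BT = 8.617×10⁻⁵ × 2080 K = 0.17923 eV.
Eᵢ/kT = 0, 0.71975, 1.1940, 1.3335.
Z = Σ gᵢe^(−Eᵢ/kT) = 1·e^(−0) + 6·e^(−0.71975) + 3·e^(−1.1940) + 3·e^(−1.3335) = 1.0000 + 2.9212 + 0.90902 + 0.79066 = 5.6209.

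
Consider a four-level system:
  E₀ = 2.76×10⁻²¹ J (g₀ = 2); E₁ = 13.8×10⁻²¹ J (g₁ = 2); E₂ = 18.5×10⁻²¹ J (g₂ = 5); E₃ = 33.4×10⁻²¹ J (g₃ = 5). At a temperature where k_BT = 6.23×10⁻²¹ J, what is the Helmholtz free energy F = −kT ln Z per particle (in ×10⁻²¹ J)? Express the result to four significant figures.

-3.601 ×10⁻²¹ J

Eᵢ/kT = 0.443018, 2.21509, 2.96950, 5.36116.
Z = Σ gᵢe^(−Eᵢ/kT) = 2·e^(−0.443018) + 2·e^(−2.21509) + 5·e^(−2.96950) + 5·e^(−5.36116) = 1.28419 + 0.218287 + 0.256645 + 0.0234773 = 1.78260.
F = −kT ln Z = −6.23 × ln(1.78260) = −6.23 × 0.578073 = -3.601 ×10⁻²¹ J.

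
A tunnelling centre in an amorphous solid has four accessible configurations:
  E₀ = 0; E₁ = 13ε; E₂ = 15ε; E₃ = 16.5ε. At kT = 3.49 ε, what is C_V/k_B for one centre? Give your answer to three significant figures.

0.716

Eᵢ/kT = 0, 3.7249, 4.2980, 4.7278.
Z = Σ e^(−Eᵢ/kT) = e^(−0) + e^(−3.7249) + e^(−4.2980) + e^(−4.7278) = 1.0000 + 0.024116 + 0.013596 + 0.0088459 = 1.0466.
⟨E⟩ = 0.63387 ε, ⟨E²⟩ = 9.1181 ε².
C_V/k_B = (⟨E²⟩ − ⟨E⟩²)/(kT)² = (9.1181 − 0.40179)/12.180 = 0.716.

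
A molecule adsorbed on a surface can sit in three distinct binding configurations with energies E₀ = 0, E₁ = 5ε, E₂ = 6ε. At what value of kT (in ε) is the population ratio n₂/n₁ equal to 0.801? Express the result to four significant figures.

4.507 ε

n₂/n₁ = exp[−(E₂−E₁)/kT] = 0.801.
⇒ (E₂−E₁)/kT = ln(1/0.801) = ln(1.24844) = 0.221895.
kT = 1ε / 0.221895 = 4.507 ε.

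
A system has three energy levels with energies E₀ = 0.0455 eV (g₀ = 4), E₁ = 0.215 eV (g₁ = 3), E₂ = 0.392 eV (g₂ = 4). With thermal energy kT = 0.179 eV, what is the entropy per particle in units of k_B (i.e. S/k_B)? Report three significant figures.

2.13

Eᵢ/kT = 0.25419, 1.2011, 2.1899.
Z = Σ gᵢe^(−Eᵢ/kT) = 4·e^(−0.25419) + 3·e^(−1.2011) + 4·e^(−2.1899) = 3.1022 + 0.90259 + 0.44771 = 4.4525.
⟨E⟩ = Σ EᵢPᵢ = 0.11470 eV.
S/k_B = ln Z + ⟨E⟩/kT = ln(4.4525) + 0.11470/0.179 = 1.4935 + 0.64078 = 2.13.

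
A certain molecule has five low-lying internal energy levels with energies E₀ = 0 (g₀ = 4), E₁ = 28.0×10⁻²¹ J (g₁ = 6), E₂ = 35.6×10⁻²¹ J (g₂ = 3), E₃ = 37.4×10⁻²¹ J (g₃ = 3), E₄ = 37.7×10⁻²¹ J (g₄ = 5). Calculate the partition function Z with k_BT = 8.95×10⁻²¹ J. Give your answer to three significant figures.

Eᵢ/kT = 0, 3.1285, 3.9777, 4.1788, 4.2123.
Z = Σ gᵢe^(−Eᵢ/kT) = 4·e^(−0) + 6·e^(−3.1285) + 3·e^(−3.9777) + 3·e^(−4.1788) + 5·e^(−4.2123) = 4.0000 + 0.26270 + 0.056186 + 0.045951 + 0.074061 = 4.4389.

Z = 4.44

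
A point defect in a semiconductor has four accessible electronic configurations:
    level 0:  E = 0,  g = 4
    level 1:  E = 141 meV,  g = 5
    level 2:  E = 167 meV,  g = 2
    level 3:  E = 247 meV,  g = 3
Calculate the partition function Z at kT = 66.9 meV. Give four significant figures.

Eᵢ/kT = 0, 2.10762, 2.49626, 3.69208.
Z = Σ gᵢe^(−Eᵢ/kT) = 4·e^(−0) + 5·e^(−2.10762) + 2·e^(−2.49626) + 3·e^(−3.69208) = 4.00000 + 0.607634 + 0.164785 + 0.0747603 = 4.84718.

Z = 4.847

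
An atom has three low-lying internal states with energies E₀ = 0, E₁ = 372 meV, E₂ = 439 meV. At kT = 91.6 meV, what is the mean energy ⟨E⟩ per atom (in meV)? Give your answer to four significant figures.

Eᵢ/kT = 0, 4.06114, 4.79258.
Z = Σ e^(−Eᵢ/kT) = e^(−0) + e^(−4.06114) + e^(−4.79258) = 1.00000 + 0.0172294 + 0.00829104 = 1.02552.
⟨E⟩ = Σ Eᵢ e^(−Eᵢ/kT) / Z = (0·1.00000 + 372·0.0172294 + 439·0.00829104) / 1.02552 = 9.799 meV.

9.799 meV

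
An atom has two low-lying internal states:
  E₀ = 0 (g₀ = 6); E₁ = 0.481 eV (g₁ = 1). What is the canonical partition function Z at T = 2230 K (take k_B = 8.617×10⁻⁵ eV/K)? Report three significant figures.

Z = 6.08

k_BT = 8.617×10⁻⁵ × 2230 K = 0.19216 eV.
Eᵢ/kT = 0, 2.5031.
Z = Σ gᵢe^(−Eᵢ/kT) = 6·e^(−0) + 1·e^(−2.5031) = 6.0000 + 0.081831 = 6.0818.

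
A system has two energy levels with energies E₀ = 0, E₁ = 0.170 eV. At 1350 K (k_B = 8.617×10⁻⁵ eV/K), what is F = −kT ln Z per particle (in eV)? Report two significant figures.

k_BT = 8.617×10⁻⁵ × 1350 K = 0.1163 eV.
Eᵢ/kT = 0, 1.462.
Z = Σ e^(−Eᵢ/kT) = e^(−0) + e^(−1.462) = 1.000 + 0.2318 = 1.232.
F = −kT ln Z = −0.1163 × ln(1.232) = −0.1163 × 0.2086 = -0.024 eV.

-0.024 eV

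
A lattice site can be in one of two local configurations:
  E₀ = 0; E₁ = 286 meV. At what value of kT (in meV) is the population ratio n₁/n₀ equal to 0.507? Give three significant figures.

421 meV

n₁/n₀ = exp[−(E₁−E₀)/kT] = 0.507.
⇒ (E₁−E₀)/kT = ln(1/0.507) = ln(1.9724) = 0.67925.
kT = 286 meV / 0.67925 = 421 meV.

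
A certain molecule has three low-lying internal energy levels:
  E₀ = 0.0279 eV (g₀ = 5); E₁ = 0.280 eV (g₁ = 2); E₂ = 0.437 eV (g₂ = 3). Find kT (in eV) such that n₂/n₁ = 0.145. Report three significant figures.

0.0672 eV

n₂/n₁ = (g₂/g₁) exp[−(E₂−E₁)/kT] = 0.145.
⇒ (E₂−E₁)/kT = ln((3/2)/0.145) = ln(10.345) = 2.3365.
kT = 0.157 eV / 2.3365 = 0.0672 eV.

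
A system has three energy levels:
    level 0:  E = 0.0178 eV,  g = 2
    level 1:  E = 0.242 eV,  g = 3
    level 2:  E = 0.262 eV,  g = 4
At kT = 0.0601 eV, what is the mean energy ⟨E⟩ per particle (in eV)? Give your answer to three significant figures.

0.0332 eV

Eᵢ/kT = 0.29617, 4.0266, 4.3594.
Z = Σ gᵢe^(−Eᵢ/kT) = 2·e^(−0.29617) + 3·e^(−4.0266) + 4·e^(−4.3594) = 1.4873 + 0.053505 + 0.051144 = 1.5919.
⟨E⟩ = Σ Eᵢ gᵢe^(−Eᵢ/kT) / Z = (0.0178·1.4873 + 0.242·0.053505 + 0.262·0.051144) / 1.5919 = 0.0332 eV.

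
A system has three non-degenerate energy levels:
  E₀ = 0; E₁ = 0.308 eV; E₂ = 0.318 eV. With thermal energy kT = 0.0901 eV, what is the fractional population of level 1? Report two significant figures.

0.031

Eᵢ/kT = 0, 3.418, 3.529.
Z = Σ e^(−Eᵢ/kT) = e^(−0) + e^(−3.418) + e^(−3.529) = 1.000 + 0.03278 + 0.02933 = 1.062.
P₁ = e^(−E₁/kT) / Z = 0.03278/1.062 = 0.031.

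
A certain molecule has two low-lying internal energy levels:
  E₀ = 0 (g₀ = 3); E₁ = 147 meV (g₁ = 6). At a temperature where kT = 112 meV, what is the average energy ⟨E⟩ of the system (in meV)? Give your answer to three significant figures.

51.4 meV

Eᵢ/kT = 0, 1.3125.
Z = Σ gᵢe^(−Eᵢ/kT) = 3·e^(−0) + 6·e^(−1.3125) = 3.0000 + 1.6149 = 4.6149.
⟨E⟩ = Σ Eᵢ gᵢe^(−Eᵢ/kT) / Z = (0·3.0000 + 147·1.6149) / 4.6149 = 51.4 meV.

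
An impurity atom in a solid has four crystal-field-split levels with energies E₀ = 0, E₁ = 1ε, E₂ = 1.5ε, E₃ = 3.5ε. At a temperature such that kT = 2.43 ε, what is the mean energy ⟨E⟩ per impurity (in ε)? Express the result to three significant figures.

0.943 ε

Eᵢ/kT = 0, 0.41152, 0.61728, 1.4403.
Z = Σ e^(−Eᵢ/kT) = e^(−0) + e^(−0.41152) + e^(−0.61728) + e^(−1.4403) = 1.0000 + 0.66264 + 0.53941 + 0.23686 = 2.4389.
⟨E⟩ = Σ Eᵢ e^(−Eᵢ/kT) / Z = (0·1.0000 + 1·0.66264 + 1.5·0.53941 + 3.5·0.23686) / 2.4389 = 0.943 ε.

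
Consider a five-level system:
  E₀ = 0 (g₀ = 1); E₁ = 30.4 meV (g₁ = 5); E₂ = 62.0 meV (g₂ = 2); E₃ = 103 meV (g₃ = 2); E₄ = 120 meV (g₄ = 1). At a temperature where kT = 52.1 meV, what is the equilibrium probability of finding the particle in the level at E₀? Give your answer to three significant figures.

0.209

Eᵢ/kT = 0, 0.58349, 1.1900, 1.9770, 2.3033.
Z = Σ gᵢe^(−Eᵢ/kT) = 1·e^(−0) + 5·e^(−0.58349) + 2·e^(−1.1900) + 2·e^(−1.9770) + 1·e^(−2.3033) = 1.0000 + 2.7897 + 0.60844 + 0.27697 + 0.099929 = 4.7750.
P₀ = g₀ e^(−E₀/kT) / Z = 1.0000/4.7750 = 0.209.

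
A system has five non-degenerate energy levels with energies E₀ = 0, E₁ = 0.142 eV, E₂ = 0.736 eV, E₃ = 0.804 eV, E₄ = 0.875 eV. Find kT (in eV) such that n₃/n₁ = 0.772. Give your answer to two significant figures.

2.6 eV

n₃/n₁ = exp[−(E₃−E₁)/kT] = 0.772.
⇒ (E₃−E₁)/kT = ln(1/0.772) = ln(1.295) = 0.2585.
kT = 0.662 eV / 0.2585 = 2.6 eV.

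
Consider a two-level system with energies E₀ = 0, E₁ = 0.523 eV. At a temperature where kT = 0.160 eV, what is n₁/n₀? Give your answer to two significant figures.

n₁/n₀ = exp[−(E₁−E₀)/kT] = exp(−(0.523 eV)/(0.160 eV)) = exp(-3.269) = 0.038.

0.038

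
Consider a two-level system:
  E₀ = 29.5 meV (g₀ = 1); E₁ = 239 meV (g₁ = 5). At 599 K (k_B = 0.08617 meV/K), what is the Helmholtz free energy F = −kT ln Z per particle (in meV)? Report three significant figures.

25.2 meV

k_BT = 0.08617 × 599 K = 51.616 meV.
Eᵢ/kT = 0.57153, 4.6303.
Z = Σ gᵢe^(−Eᵢ/kT) = 1·e^(−0.57153) + 5·e^(−4.6303) = 0.56466 + 0.048759 = 0.61342.
F = −kT ln Z = −51.616 × ln(0.61342) = −51.616 × -0.48871 = 25.2 meV.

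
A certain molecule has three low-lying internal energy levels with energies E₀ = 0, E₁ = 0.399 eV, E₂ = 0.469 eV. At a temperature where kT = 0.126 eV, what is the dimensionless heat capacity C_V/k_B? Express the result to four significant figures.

Eᵢ/kT = 0, 3.16667, 3.72222.
Z = Σ e^(−Eᵢ/kT) = e^(−0) + e^(−3.16667) + e^(−3.72222) = 1.00000 + 0.0421437 + 0.0241802 = 1.06632.
⟨E⟩ = 0.0264047 eV, ⟨E²⟩ = 0.0112799 eV².
C_V/k_B = (⟨E²⟩ − ⟨E⟩²)/(kT)² = (0.0112799 − 0.000697208)/0.0158760 = 0.6666.

0.6666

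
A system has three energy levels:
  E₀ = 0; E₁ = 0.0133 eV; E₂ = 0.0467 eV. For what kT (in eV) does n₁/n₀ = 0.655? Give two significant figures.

n₁/n₀ = exp[−(E₁−E₀)/kT] = 0.655.
⇒ (E₁−E₀)/kT = ln(1/0.655) = ln(1.527) = 0.4233.
kT = 0.0133 eV / 0.4233 = 0.031 eV.

0.031 eV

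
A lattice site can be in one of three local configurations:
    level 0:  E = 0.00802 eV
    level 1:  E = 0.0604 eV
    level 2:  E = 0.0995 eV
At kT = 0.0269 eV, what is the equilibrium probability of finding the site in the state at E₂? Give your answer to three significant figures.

Eᵢ/kT = 0.29814, 2.2454, 3.6989.
Z = Σ e^(−Eᵢ/kT) = e^(−0.29814) + e^(−2.2454) + e^(−3.6989) = 0.74220 + 0.10589 + 0.024751 = 0.87284.
P₂ = e^(−E₂/kT) / Z = 0.024751/0.87284 = 0.0284.

0.0284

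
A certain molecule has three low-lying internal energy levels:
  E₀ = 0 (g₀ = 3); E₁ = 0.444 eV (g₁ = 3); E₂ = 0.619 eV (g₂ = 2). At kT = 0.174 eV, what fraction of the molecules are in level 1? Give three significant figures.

Eᵢ/kT = 0, 2.5517, 3.5575.
Z = Σ gᵢe^(−Eᵢ/kT) = 3·e^(−0) + 3·e^(−2.5517) + 2·e^(−3.5575) = 3.0000 + 0.23385 + 0.057020 = 3.2909.
P₁ = g₁ e^(−E₁/kT) / Z = 0.23385/3.2909 = 0.0711.

0.0711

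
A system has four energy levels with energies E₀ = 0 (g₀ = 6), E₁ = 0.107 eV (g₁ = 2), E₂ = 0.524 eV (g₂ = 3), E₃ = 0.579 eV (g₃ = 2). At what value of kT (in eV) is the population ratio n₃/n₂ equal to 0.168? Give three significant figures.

n₃/n₂ = (g₃/g₂) exp[−(E₃−E₂)/kT] = 0.168.
⇒ (E₃−E₂)/kT = ln((2/3)/0.168) = ln(3.9683) = 1.3783.
kT = 0.055 eV / 1.3783 = 0.0399 eV.

0.0399 eV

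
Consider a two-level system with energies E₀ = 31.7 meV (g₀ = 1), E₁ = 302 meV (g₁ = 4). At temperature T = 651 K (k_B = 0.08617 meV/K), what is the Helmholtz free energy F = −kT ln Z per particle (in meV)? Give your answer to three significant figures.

k_BT = 0.08617 × 651 K = 56.097 meV.
Eᵢ/kT = 0.56509, 5.3835.
Z = Σ gᵢe^(−Eᵢ/kT) = 1·e^(−0.56509) + 4·e^(−5.3835) = 0.56831 + 0.018367 = 0.58668.
F = −kT ln Z = −56.097 × ln(0.58668) = −56.097 × -0.53328 = 29.9 meV.

29.9 meV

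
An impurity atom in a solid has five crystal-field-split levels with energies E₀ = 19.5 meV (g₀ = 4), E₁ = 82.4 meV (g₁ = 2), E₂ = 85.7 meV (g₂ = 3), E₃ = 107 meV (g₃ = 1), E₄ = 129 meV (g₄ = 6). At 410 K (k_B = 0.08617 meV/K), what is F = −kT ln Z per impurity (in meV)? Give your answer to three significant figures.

k_BT = 0.08617 × 410 K = 35.330 meV.
Eᵢ/kT = 0.55194, 2.3323, 2.4257, 3.0286, 3.6513.
Z = Σ gᵢe^(−Eᵢ/kT) = 4·e^(−0.55194) + 2·e^(−2.3323) + 3·e^(−2.4257) + 1·e^(−3.0286) + 6·e^(−3.6513) = 2.3033 + 0.19414 + 0.26525 + 0.048383 + 0.15574 = 2.9668.
F = −kT ln Z = −35.330 × ln(2.9668) = −35.330 × 1.0875 = -38.4 meV.

-38.4 meV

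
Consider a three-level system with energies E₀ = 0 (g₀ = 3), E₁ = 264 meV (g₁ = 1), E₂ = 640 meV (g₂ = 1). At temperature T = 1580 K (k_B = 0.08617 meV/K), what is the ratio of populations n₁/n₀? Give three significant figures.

k_BT = 0.08617 × 1580 K = 136.15 meV.
n₁/n₀ = (g₁/g₀) exp[−(E₁−E₀)/kT] = (1/3) × exp(−(264 meV)/(136.15 meV)) = (1/3) × exp(-1.9390) = 0.0479.

0.0479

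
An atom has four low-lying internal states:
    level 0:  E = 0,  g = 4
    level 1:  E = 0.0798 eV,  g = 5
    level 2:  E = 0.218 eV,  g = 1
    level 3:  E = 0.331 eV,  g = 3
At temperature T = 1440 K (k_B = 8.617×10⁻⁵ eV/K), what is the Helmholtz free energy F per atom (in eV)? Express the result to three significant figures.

k_BT = 8.617×10⁻⁵ × 1440 K = 0.12408 eV.
Eᵢ/kT = 0, 0.64313, 1.7569, 2.6676.
Z = Σ gᵢe^(−Eᵢ/kT) = 4·e^(−0) + 5·e^(−0.64313) + 1·e^(−1.7569) + 3·e^(−2.6676) = 4.0000 + 2.6282 + 0.17258 + 0.20826 = 7.0090.
F = −kT ln Z = −0.12408 × ln(7.0090) = −0.12408 × 1.9472 = -0.242 eV.

-0.242 eV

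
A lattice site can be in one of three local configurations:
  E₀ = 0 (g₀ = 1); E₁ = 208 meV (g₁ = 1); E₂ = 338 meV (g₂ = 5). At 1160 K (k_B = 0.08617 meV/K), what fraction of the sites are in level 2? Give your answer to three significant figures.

0.131

k_BT = 0.08617 × 1160 K = 99.957 meV.
Eᵢ/kT = 0, 2.0809, 3.3815.
Z = Σ gᵢe^(−Eᵢ/kT) = 1·e^(−0) + 1·e^(−2.0809) + 5·e^(−3.3815) = 1.0000 + 0.12482 + 0.16998 = 1.2948.
P₂ = g₂ e^(−E₂/kT) / Z = 0.16998/1.2948 = 0.131.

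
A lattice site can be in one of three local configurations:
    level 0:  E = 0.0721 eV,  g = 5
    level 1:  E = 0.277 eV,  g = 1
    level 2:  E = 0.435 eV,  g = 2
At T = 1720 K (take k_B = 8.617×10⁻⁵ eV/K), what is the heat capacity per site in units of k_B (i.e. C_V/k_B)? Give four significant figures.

0.2593

k_BT = 8.617×10⁻⁵ × 1720 K = 0.148212 eV.
Eᵢ/kT = 0.486465, 1.86894, 2.93499.
Z = Σ gᵢe^(−Eᵢ/kT) = 5·e^(−0.486465) + 1·e^(−1.86894) + 2·e^(−2.93499) = 3.07398 + 0.154287 + 0.106263 = 3.33453.
⟨E⟩ = 0.0931453 eV, ⟨E²⟩ = 0.0143726 eV².
C_V/k_B = (⟨E²⟩ − ⟨E⟩²)/(kT)² = (0.0143726 − 0.00867605)/0.0219668 = 0.2593.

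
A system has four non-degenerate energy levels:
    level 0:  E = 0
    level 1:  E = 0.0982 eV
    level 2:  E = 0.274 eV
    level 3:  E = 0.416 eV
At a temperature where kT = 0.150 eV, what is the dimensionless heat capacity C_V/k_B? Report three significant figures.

0.497

Eᵢ/kT = 0, 0.65467, 1.8267, 2.7733.
Z = Σ e^(−Eᵢ/kT) = e^(−0) + e^(−0.65467) + e^(−1.8267) + e^(−2.7733) = 1.0000 + 0.51961 + 0.16094 + 0.062456 = 1.7430.
⟨E⟩ = 0.069481 eV, ⟨E²⟩ = 0.016008 eV².
C_V/k_B = (⟨E²⟩ − ⟨E⟩²)/(kT)² = (0.016008 − 0.0048276)/0.022500 = 0.497.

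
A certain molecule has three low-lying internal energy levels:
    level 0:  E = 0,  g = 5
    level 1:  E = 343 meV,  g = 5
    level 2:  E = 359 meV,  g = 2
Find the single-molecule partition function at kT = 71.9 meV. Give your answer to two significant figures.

Eᵢ/kT = 0, 4.771, 4.993.
Z = Σ gᵢe^(−Eᵢ/kT) = 5·e^(−0) + 5·e^(−4.771) + 2·e^(−4.993) = 5.000 + 0.04236 + 0.01357 = 5.056.

Z = 5.1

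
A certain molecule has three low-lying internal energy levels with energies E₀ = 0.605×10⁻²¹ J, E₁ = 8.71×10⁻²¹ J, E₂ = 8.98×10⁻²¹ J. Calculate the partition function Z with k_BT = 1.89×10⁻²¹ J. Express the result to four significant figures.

Z = 0.7447

Eᵢ/kT = 0.320106, 4.60847, 4.75132.
Z = Σ e^(−Eᵢ/kT) = e^(−0.320106) + e^(−4.60847) + e^(−4.75132) = 0.726072 + 0.00996706 + 0.00864028 = 0.744679.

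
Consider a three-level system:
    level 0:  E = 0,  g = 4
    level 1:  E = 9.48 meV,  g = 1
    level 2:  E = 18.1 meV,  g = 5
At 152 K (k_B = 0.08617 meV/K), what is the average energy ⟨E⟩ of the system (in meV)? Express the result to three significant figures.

k_BT = 0.08617 × 152 K = 13.098 meV.
Eᵢ/kT = 0, 0.72377, 1.3819.
Z = Σ gᵢe^(−Eᵢ/kT) = 4·e^(−0) + 1·e^(−0.72377) + 5·e^(−1.3819) = 4.0000 + 0.48492 + 1.2555 = 5.7404.
⟨E⟩ = Σ Eᵢ gᵢe^(−Eᵢ/kT) / Z = (0·4.0000 + 9.48·0.48492 + 18.1·1.2555) / 5.7404 = 4.76 meV.

4.76 meV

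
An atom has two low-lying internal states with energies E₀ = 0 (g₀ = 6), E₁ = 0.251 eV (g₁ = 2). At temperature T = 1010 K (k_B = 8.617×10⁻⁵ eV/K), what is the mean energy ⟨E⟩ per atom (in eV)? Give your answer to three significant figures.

k_BT = 8.617×10⁻⁵ × 1010 K = 0.087032 eV.
Eᵢ/kT = 0, 2.8840.
Z = Σ gᵢe^(−Eᵢ/kT) = 6·e^(−0) + 2·e^(−2.8840) = 6.0000 + 0.11182 = 6.1118.
⟨E⟩ = Σ Eᵢ gᵢe^(−Eᵢ/kT) / Z = (0·6.0000 + 0.251·0.11182) / 6.1118 = 0.00459 eV.

0.00459 eV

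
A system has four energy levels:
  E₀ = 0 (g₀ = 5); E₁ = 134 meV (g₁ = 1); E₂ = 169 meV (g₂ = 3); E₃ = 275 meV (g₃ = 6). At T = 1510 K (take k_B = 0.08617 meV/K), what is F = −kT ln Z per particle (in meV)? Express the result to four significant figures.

-251.3 meV

k_BT = 0.08617 × 1510 K = 130.117 meV.
Eᵢ/kT = 0, 1.02984, 1.29883, 2.11348.
Z = Σ gᵢe^(−Eᵢ/kT) = 5·e^(−0) + 1·e^(−1.02984) + 3·e^(−1.29883) + 6·e^(−2.11348) = 5.00000 + 0.357064 + 0.818553 + 0.724901 = 6.90052.
F = −kT ln Z = −130.117 × ln(6.90052) = −130.117 × 1.93160 = -251.3 meV.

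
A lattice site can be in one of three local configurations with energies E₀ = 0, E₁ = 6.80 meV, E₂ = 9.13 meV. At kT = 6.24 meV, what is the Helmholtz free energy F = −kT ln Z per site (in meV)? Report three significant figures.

Eᵢ/kT = 0, 1.0897, 1.4631.
Z = Σ e^(−Eᵢ/kT) = e^(−0) + e^(−1.0897) + e^(−1.4631) = 1.0000 + 0.33632 + 0.23152 = 1.5678.
F = −kT ln Z = −6.24 × ln(1.5678) = −6.24 × 0.44967 = -2.81 meV.

-2.81 meV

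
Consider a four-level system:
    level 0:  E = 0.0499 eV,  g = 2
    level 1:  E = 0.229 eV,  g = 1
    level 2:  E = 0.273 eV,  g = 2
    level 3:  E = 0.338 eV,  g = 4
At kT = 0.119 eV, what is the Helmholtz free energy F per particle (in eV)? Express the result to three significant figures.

-0.0761 eV

Eᵢ/kT = 0.41933, 1.9244, 2.2941, 2.8403.
Z = Σ gᵢe^(−Eᵢ/kT) = 2·e^(−0.41933) + 1·e^(−1.9244) + 2·e^(−2.2941) + 4·e^(−2.8403) = 1.3150 + 0.14596 + 0.20170 + 0.23363 = 1.8963.
F = −kT ln Z = −0.119 × ln(1.8963) = −0.119 × 0.63990 = -0.0761 eV.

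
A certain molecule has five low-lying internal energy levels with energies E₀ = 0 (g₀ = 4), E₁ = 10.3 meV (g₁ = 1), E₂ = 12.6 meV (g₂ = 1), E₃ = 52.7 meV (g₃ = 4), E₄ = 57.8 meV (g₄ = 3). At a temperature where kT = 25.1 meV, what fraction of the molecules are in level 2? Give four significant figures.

0.09991

Eᵢ/kT = 0, 0.410359, 0.501992, 2.09960, 2.30279.
Z = Σ gᵢe^(−Eᵢ/kT) = 4·e^(−0) + 1·e^(−0.410359) + 1·e^(−0.501992) + 4·e^(−2.09960) + 3·e^(−2.30279) = 4.00000 + 0.663412 + 0.605324 + 0.490022 + 0.299939 = 6.05870.
P₂ = g₂ e^(−E₂/kT) / Z = 0.605324/6.05870 = 0.09991.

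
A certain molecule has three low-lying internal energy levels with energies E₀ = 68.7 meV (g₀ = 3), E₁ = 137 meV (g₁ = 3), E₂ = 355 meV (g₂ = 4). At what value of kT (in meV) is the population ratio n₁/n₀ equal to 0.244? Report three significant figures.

48.4 meV

n₁/n₀ = (g₁/g₀) exp[−(E₁−E₀)/kT] = 0.244.
⇒ (E₁−E₀)/kT = ln((3/3)/0.244) = ln(4.0984) = 1.4106.
kT = 68.3 meV / 1.4106 = 48.4 meV.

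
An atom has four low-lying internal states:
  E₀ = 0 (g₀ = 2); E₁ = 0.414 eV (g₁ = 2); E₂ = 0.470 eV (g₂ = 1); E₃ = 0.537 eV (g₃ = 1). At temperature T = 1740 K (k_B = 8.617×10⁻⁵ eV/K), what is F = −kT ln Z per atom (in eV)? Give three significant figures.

-0.118 eV

k_BT = 8.617×10⁻⁵ × 1740 K = 0.14994 eV.
Eᵢ/kT = 0, 2.7611, 3.1346, 3.5814.
Z = Σ gᵢe^(−Eᵢ/kT) = 2·e^(−0) + 2·e^(−2.7611) + 1·e^(−3.1346) + 1·e^(−3.5814) = 2.0000 + 0.12644 + 0.043517 + 0.027837 = 2.1978.
F = −kT ln Z = −0.14994 × ln(2.1978) = −0.14994 × 0.78746 = -0.118 eV.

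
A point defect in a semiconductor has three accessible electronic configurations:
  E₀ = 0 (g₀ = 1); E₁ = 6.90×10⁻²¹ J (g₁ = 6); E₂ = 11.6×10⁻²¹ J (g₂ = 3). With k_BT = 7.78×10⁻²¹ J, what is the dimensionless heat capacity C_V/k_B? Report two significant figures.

0.24

Eᵢ/kT = 0, 0.8869, 1.491.
Z = Σ gᵢe^(−Eᵢ/kT) = 1·e^(−0) + 6·e^(−0.8869) + 3·e^(−1.491) = 1.000 + 2.472 + 0.6754 = 4.147.
⟨E⟩ = 6.002, ⟨E²⟩ = 50.30.
C_V/k_B = (⟨E²⟩ − ⟨E⟩²)/(kT)² = (50.30 − 36.02)/60.53 = 0.24.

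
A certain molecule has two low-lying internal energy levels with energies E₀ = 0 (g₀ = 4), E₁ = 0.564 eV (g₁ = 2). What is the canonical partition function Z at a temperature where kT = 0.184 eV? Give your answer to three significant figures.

Eᵢ/kT = 0, 3.0652.
Z = Σ gᵢe^(−Eᵢ/kT) = 4·e^(−0) + 2·e^(−3.0652) = 4.0000 + 0.093289 = 4.0933.

Z = 4.09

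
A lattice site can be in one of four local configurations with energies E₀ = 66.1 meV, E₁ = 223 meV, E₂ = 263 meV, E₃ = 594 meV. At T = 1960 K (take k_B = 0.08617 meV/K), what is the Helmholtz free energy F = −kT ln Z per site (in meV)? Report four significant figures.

-28.47 meV

k_BT = 0.08617 × 1960 K = 168.893 meV.
Eᵢ/kT = 0.391372, 1.32036, 1.55720, 3.51702.
Z = Σ e^(−Eᵢ/kT) = e^(−0.391372) + e^(−1.32036) + e^(−1.55720) + e^(−3.51702) = 0.676129 + 0.267039 + 0.210725 + 0.0296878 = 1.18358.
F = −kT ln Z = −168.893 × ln(1.18358) = −168.893 × 0.168544 = -28.47 meV.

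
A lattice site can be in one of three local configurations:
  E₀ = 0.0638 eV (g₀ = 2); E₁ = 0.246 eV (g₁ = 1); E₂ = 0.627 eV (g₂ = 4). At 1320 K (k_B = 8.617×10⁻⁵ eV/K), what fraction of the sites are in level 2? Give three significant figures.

0.0127

k_BT = 8.617×10⁻⁵ × 1320 K = 0.11374 eV.
Eᵢ/kT = 0.56093, 2.1628, 5.5126.
Z = Σ gᵢe^(−Eᵢ/kT) = 2·e^(−0.56093) + 1·e^(−2.1628) + 4·e^(−5.5126) = 1.1414 + 0.11500 + 0.016142 = 1.2725.
P₂ = g₂ e^(−E₂/kT) / Z = 0.016142/1.2725 = 0.0127.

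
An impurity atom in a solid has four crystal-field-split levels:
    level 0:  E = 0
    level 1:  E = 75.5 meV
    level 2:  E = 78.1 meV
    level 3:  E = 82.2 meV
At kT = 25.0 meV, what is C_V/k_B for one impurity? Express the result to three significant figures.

Eᵢ/kT = 0, 3.0200, 3.1240, 3.2880.
Z = Σ e^(−Eᵢ/kT) = e^(−0) + e^(−3.0200) + e^(−3.1240) + e^(−3.2880) = 1.0000 + 0.048801 + 0.043981 + 0.037328 = 1.1301.
⟨E⟩ = 9.0149 meV, ⟨E²⟩ = 706.72 meV².
C_V/k_B = (⟨E²⟩ − ⟨E⟩²)/(kT)² = (706.72 − 81.268)/625.00 = 1.00.

1.00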